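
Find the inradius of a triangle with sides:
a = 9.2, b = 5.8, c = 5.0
r = Area/s where s is the semi-perimeter.
s = (9.2 + 5.8 + 5.0)/2 = 20/2 = 10
Area = √(s(s−a)(s−b)(s−c)) = √(10·0.8·4.2·5) ≈ √168 ≈ 12.9615
r ≈ 12.9615/10 ≈ 1.29615

r = 1.296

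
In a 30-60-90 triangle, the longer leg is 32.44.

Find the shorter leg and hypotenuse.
In a 30-60-90 triangle the sides are in ratio 1 : √3 : 2, so short leg = long leg/√3 and hypotenuse = 2·(short leg).
Short leg = 32.44/√3 ≈ 32.44/1.73205 ≈ 18.7292
Hypotenuse = 2·18.7292 ≈ 37.4585

Short leg = 18.73, Hypotenuse = 37.46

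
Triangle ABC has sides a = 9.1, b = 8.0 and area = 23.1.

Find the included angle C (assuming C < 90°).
Area = ½·a·b·sin(C)  ⇒  sin(C) = 2·Area/(a·b) = 2·23.1/(9.1·8.0) = 46.2/72.8 ≈ 0.634615
C = arcsin(0.634615) ≈ 39.3915° (taking the acute solution since C < 90°)

C = 39.39°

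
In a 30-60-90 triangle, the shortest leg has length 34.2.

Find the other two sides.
In a 30-60-90 triangle the sides are in ratio 1 : √3 : 2 (short leg : long leg : hypotenuse).
Long leg = 34.2·√3 ≈ 34.2·1.73205 ≈ 59.2361
Hypotenuse = 2·34.2 = 68.4

Long leg = 34.2√3 = 59.24, Hypotenuse = 68.4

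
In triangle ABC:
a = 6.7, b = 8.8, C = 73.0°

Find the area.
Two sides and the included angle (SAS): A = ½·a·b·sin(C) = ½·6.7·8.8·sin(73.0°)
sin(73.0°) ≈ 0.956305
A ≈ ½·58.96·0.956305 = 29.48·0.956305 ≈ 28.1919

Area = 28.19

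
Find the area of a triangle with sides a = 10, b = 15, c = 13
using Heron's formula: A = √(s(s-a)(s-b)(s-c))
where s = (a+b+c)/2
s = (10 + 15 + 13)/2 = 38/2 = 19
s − a = 9, s − b = 4, s − c = 6
s(s−a)(s−b)(s−c) = 19·9·4·6 = 4104
Area = √4104 ≈ 64.0625

s = 19.0, Area = 64.06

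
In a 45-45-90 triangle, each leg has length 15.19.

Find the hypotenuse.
In a 45-45-90 triangle the sides are in ratio 1 : 1 : √2, so hypotenuse = leg·√2.
Hypotenuse = 15.19·√2 ≈ 15.19·1.41421 ≈ 21.4819

Hypotenuse = 15.19√2 = 21.48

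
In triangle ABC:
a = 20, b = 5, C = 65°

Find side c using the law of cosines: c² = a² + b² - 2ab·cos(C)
c² = 20² + 5² − 2·20·5·cos(65°)
cos(65°) ≈ 0.422618
c² ≈ 400 + 25 − 200·(0.422618) ≈ 425 − 84.5237 ≈ 340.476
c ≈ √340.476 ≈ 18.452

c = 18.45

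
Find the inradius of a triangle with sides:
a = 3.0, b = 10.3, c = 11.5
r = Area/s where s is the semi-perimeter.
s = (3.0 + 10.3 + 11.5)/2 = 24.8/2 = 12.4
Area = √(s(s−a)(s−b)(s−c)) = √(12.4·9.4·2.1·0.9) ≈ √220.298 ≈ 14.8425
r ≈ 14.8425/12.4 ≈ 1.19697

r = 1.197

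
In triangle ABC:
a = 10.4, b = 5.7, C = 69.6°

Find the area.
Two sides and the included angle (SAS): A = ½·a·b·sin(C) = ½·10.4·5.7·sin(69.6°)
sin(69.6°) ≈ 0.937282
A ≈ ½·59.28·0.937282 = 29.64·0.937282 ≈ 27.781

Area = 27.78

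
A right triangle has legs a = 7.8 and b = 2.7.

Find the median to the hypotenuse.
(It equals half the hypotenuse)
Hypotenuse c = √(a² + b²) = √(60.84 + 7.29) = √68.13 ≈ 8.25409
Median to hypotenuse = c/2 ≈ 8.25409/2 ≈ 4.12704

Median = 4.127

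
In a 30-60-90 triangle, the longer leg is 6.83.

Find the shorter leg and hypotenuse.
In a 30-60-90 triangle the sides are in ratio 1 : √3 : 2, so short leg = long leg/√3 and hypotenuse = 2·(short leg).
Short leg = 6.83/√3 ≈ 6.83/1.73205 ≈ 3.9433
Hypotenuse = 2·3.9433 ≈ 7.8866

Short leg = 3.943, Hypotenuse = 7.887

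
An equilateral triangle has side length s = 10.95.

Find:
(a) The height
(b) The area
(a) The height splits the triangle into two 30-60-90 halves: h = s·√3/2 = 10.95·1.73205/2 ≈ 18.966/2 ≈ 9.48298
(b) Area = (√3/4)·s² = (√3/4)·10.95² = (√3/4)·119.9025 ≈ 0.433013·119.9025 ≈ 51.9193

Height = 9.483, Area = 51.92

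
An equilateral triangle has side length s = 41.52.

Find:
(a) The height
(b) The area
(a) The height splits the triangle into two 30-60-90 halves: h = s·√3/2 = 41.52·1.73205/2 ≈ 71.9147/2 ≈ 35.9574
(b) Area = (√3/4)·s² = (√3/4)·41.52² = (√3/4)·1723.9104 ≈ 0.433013·1723.9104 ≈ 746.475

Height = 35.96, Area = 746.5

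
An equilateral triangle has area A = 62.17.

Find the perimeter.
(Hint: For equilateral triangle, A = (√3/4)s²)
A = (√3/4)s²  ⇒  s² = 4A/√3 = 4·62.17/√3 = 248.68/1.73205 ≈ 143.575
s ≈ √143.575 ≈ 11.9823
Perimeter = 3s ≈ 3·11.9823 ≈ 35.9469

Perimeter = 35.95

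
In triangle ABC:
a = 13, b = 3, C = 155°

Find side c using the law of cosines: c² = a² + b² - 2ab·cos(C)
c² = 13² + 3² − 2·13·3·cos(155°)
cos(155°) ≈ -0.906308
c² ≈ 169 + 9 − 78·(-0.906308) ≈ 178 + 70.692 ≈ 248.692
c ≈ √248.692 ≈ 15.77

c = 15.77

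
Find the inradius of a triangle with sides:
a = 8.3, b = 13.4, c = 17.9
r = Area/s where s is the semi-perimeter.
s = (8.3 + 13.4 + 17.9)/2 = 39.6/2 = 19.8
Area = √(s(s−a)(s−b)(s−c)) = √(19.8·11.5·6.4·1.9) ≈ √2768.83 ≈ 52.6197
r ≈ 52.6197/19.8 ≈ 2.65756

r = 2.658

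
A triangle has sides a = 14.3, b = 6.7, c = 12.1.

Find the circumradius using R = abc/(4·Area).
First find the area with Heron's formula.
s = (14.3 + 6.7 + 12.1)/2 = 16.55
Area = √(s(s−a)(s−b)(s−c)) = √(16.55·2.25·9.85·4.45) ≈ √1632.21 ≈ 40.4007
abc = 14.3·6.7·12.1 = 1159.301
R = abc/(4·Area) ≈ 1159.301/(4·40.4007) = 1159.301/161.603 ≈ 7.17378

R = 7.174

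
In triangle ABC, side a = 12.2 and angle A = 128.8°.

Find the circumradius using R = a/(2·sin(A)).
R = a/(2·sin(A)) = 12.2/(2·sin(128.8°))
sin(128.8°) ≈ 0.779338
R ≈ 12.2/(2·0.779338) = 12.2/1.55868 ≈ 7.82716

R = 7.827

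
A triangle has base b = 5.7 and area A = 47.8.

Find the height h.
A = ½·b·h  ⇒  h = 2A/b = 2·47.8/5.7 = 95.6/5.7 ≈ 16.7719

h = 16.77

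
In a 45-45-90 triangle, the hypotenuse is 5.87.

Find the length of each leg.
In a 45-45-90 triangle hypotenuse = leg·√2, so leg = hypotenuse/√2.
Leg = 5.87/√2 ≈ 5.87/1.41421 ≈ 4.15072

Each leg = 4.151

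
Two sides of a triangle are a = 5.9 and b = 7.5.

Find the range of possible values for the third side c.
Triangle inequality: |a − b| < c < a + b
|a − b| = |5.9 − 7.5| = 1.6
a + b = 5.9 + 7.5 = 13.4

1.6 < c < 13.4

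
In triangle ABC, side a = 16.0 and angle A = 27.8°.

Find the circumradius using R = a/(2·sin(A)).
R = a/(2·sin(A)) = 16.0/(2·sin(27.8°))
sin(27.8°) ≈ 0.466387
R ≈ 16.0/(2·0.466387) = 16.0/0.932773 ≈ 17.1532

R = 17.15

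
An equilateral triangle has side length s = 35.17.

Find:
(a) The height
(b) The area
(a) The height splits the triangle into two 30-60-90 halves: h = s·√3/2 = 35.17·1.73205/2 ≈ 60.9162/2 ≈ 30.4581
(b) Area = (√3/4)·s² = (√3/4)·35.17² = (√3/4)·1236.9289 ≈ 0.433013·1236.9289 ≈ 535.606

Height = 30.46, Area = 535.6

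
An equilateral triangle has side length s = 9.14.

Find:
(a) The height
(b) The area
(a) The height splits the triangle into two 30-60-90 halves: h = s·√3/2 = 9.14·1.73205/2 ≈ 15.8309/2 ≈ 7.91547
(b) Area = (√3/4)·s² = (√3/4)·9.14² = (√3/4)·83.5396 ≈ 0.433013·83.5396 ≈ 36.1737

Height = 7.915, Area = 36.17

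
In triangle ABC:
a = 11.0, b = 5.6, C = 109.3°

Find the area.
Two sides and the included angle (SAS): A = ½·a·b·sin(C) = ½·11.0·5.6·sin(109.3°)
sin(109.3°) ≈ 0.943801
A ≈ ½·61.6·0.943801 = 30.8·0.943801 ≈ 29.0691

Area = 29.07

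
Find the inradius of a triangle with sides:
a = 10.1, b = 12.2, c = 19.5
r = Area/s where s is the semi-perimeter.
s = (10.1 + 12.2 + 19.5)/2 = 41.8/2 = 20.9
Area = √(s(s−a)(s−b)(s−c)) = √(20.9·10.8·8.7·1.4) ≈ √2749.27 ≈ 52.4335
r ≈ 52.4335/20.9 ≈ 2.50878

r = 2.509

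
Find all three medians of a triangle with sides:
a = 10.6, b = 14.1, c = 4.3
Median formula: m_a = ½√(2b² + 2c² − a²) (and cyclically). a² = 112.36, b² = 198.81, c² = 18.49.
m_a = ½√(2·198.81 + 2·18.49 − 112.36) = ½√322.24 ≈ ½·17.951 ≈ 8.97552
m_b = ½√(2·112.36 + 2·18.49 − 198.81) = ½√62.89 ≈ ½·7.93032 ≈ 3.96516
m_c = ½√(2·112.36 + 2·198.81 − 18.49) = ½√603.85 ≈ ½·24.5734 ≈ 12.2867

m_a = 8.976, m_b = 3.965, m_c = 12.29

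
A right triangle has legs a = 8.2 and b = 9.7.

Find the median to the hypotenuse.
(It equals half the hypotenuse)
Hypotenuse c = √(a² + b²) = √(67.24 + 94.09) = √161.33 ≈ 12.7016
Median to hypotenuse = c/2 ≈ 12.7016/2 ≈ 6.35079

Median = 6.351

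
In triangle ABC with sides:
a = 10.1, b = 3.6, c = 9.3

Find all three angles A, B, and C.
Law of cosines for each angle (a² = 102.01, b² = 12.96, c² = 86.49):
cos(A) = (b² + c² − a²)/(2bc) = (12.96 + 86.49 − 102.01)/(2·3.6·9.3) = -2.56/66.96 ≈ -0.0382318  ⇒  A ≈ 92.1911°
cos(B) = (a² + c² − b²)/(2ac) = (102.01 + 86.49 − 12.96)/(2·10.1·9.3) = 175.54/187.86 ≈ 0.934419  ⇒  B ≈ 20.8655°
cos(C) = (a² + b² − c²)/(2ab) = (102.01 + 12.96 − 86.49)/(2·10.1·3.6) = 28.48/72.72 ≈ 0.391639  ⇒  C ≈ 66.9435°
Check: A + B + C ≈ 180°

A = 92.19°, B = 20.87°, C = 66.94°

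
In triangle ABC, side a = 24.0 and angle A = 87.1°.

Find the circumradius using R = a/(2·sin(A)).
R = a/(2·sin(A)) = 24.0/(2·sin(87.1°))
sin(87.1°) ≈ 0.998719
R ≈ 24.0/(2·0.998719) = 24.0/1.99744 ≈ 12.0154

R = 12.02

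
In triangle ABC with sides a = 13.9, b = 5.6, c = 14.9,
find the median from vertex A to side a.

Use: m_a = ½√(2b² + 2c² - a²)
m_a = ½√(2·5.6² + 2·14.9² − 13.9²) = ½√(2·31.36 + 2·222.01 − 193.21) = ½√(62.72 + 444.02 − 193.21) = ½√313.53
√313.53 ≈ 17.7068, so m_a ≈ 8.85339

m_a = 8.853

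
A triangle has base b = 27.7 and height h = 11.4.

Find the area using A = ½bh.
A = ½·b·h = ½·27.7·11.4 = ½·315.78 = 157.89

Area = 157.89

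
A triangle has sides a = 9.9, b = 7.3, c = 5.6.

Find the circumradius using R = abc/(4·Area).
First find the area with Heron's formula.
s = (9.9 + 7.3 + 5.6)/2 = 11.4
Area = √(s(s−a)(s−b)(s−c)) = √(11.4·1.5·4.1·5.8) ≈ √406.638 ≈ 20.1653
abc = 9.9·7.3·5.6 = 404.712
R = abc/(4·Area) ≈ 404.712/(4·20.1653) = 404.712/80.6611 ≈ 5.01744

R = 5.017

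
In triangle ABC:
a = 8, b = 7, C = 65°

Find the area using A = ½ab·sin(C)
A = ½·a·b·sin(C) = ½·8·7·sin(65°)
sin(65°) ≈ 0.906308
A ≈ ½·56·0.906308 = 28·0.906308 ≈ 25.3766

Area = 25.38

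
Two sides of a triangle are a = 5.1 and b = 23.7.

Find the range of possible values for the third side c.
Triangle inequality: |a − b| < c < a + b
|a − b| = |5.1 − 23.7| = 18.6
a + b = 5.1 + 23.7 = 28.8

18.6 < c < 28.8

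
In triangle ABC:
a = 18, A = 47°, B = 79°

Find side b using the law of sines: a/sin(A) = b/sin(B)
a/sin(A) = b/sin(B)  ⇒  b = a·sin(B)/sin(A) = 18·sin(79°)/sin(47°)
sin(79°) ≈ 0.981627, sin(47°) ≈ 0.731354
b ≈ 18·0.981627/0.731354 ≈ 17.6693/0.731354 ≈ 24.1597

b = 24.16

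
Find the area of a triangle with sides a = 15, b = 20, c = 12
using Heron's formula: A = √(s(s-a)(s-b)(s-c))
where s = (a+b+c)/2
s = (15 + 20 + 12)/2 = 47/2 = 23.5
s − a = 8.5, s − b = 3.5, s − c = 11.5
s(s−a)(s−b)(s−c) = 23.5·8.5·3.5·11.5 = 8039.9375
Area = √8039.9375 ≈ 89.6657

s = 23.5, Area = 89.67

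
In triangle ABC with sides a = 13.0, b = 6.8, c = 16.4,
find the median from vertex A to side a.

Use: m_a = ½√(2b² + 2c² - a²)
m_a = ½√(2·6.8² + 2·16.4² − 13.0²) = ½√(2·46.24 + 2·268.96 − 169) = ½√(92.48 + 537.92 − 169) = ½√461.4
√461.4 ≈ 21.4802, so m_a ≈ 10.7401

m_a = 10.74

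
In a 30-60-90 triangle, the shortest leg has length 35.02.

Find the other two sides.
In a 30-60-90 triangle the sides are in ratio 1 : √3 : 2 (short leg : long leg : hypotenuse).
Long leg = 35.02·√3 ≈ 35.02·1.73205 ≈ 60.6564
Hypotenuse = 2·35.02 = 70.04

Long leg = 35.02√3 = 60.66, Hypotenuse = 70.04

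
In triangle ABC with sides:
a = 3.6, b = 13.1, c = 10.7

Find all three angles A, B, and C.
Law of cosines for each angle (a² = 12.96, b² = 171.61, c² = 114.49):
cos(A) = (b² + c² − a²)/(2bc) = (171.61 + 114.49 − 12.96)/(2·13.1·10.7) = 273.14/280.34 ≈ 0.974317  ⇒  A ≈ 13.0135°
cos(B) = (a² + c² − b²)/(2ac) = (12.96 + 114.49 − 171.61)/(2·3.6·10.7) = -44.16/77.04 ≈ -0.573209  ⇒  B ≈ 124.974°
cos(C) = (a² + b² − c²)/(2ab) = (12.96 + 171.61 − 114.49)/(2·3.6·13.1) = 70.08/94.32 ≈ 0.743003  ⇒  C ≈ 42.0122°
Check: A + B + C ≈ 180°

A = 13.01°, B = 125°, C = 42.01°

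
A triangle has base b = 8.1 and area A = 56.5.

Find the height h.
A = ½·b·h  ⇒  h = 2A/b = 2·56.5/8.1 = 113/8.1 ≈ 13.9506

h = 13.95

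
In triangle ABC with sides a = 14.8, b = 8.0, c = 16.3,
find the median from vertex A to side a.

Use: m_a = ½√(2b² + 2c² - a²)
m_a = ½√(2·8.0² + 2·16.3² − 14.8²) = ½√(2·64 + 2·265.69 − 219.04) = ½√(128 + 531.38 − 219.04) = ½√440.34
√440.34 ≈ 20.9843, so m_a ≈ 10.4921

m_a = 10.49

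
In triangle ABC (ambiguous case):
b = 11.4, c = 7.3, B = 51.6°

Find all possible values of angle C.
b/sin(B) = c/sin(C)  ⇒  sin(C) = c·sin(B)/b = 7.3·sin(51.6°)/11.4
sin(51.6°) ≈ 0.783693
sin(C) ≈ 7.3·0.783693/11.4 ≈ 5.72096/11.4 ≈ 0.501839
Candidate 1: C₁ = arcsin(0.501839) ≈ 30.1217°  →  A = 180° − 51.6° − 30.1217° ≈ 98.2783° > 0, valid
Candidate 2: C₂ = 180° − C₁ ≈ 149.878°  →  A = 180° − 51.6° − 149.878° ≈ -21.4783° ≤ 0, not a valid triangle

C = 30.12° (one solution)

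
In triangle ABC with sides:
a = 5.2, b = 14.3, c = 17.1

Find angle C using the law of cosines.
c² = a² + b² − 2ab·cos(C)  ⇒  cos(C) = (a² + b² − c²)/(2ab)
cos(C) = (5.2² + 14.3² − 17.1²)/(2·5.2·14.3) = (27.04 + 204.49 − 292.41)/148.72 = -60.88/148.72 ≈ -0.40936
C = arccos(-0.40936) ≈ 114.165°

C = 114.2°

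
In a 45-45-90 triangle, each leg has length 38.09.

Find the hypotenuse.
In a 45-45-90 triangle the sides are in ratio 1 : 1 : √2, so hypotenuse = leg·√2.
Hypotenuse = 38.09·√2 ≈ 38.09·1.41421 ≈ 53.8674

Hypotenuse = 38.09√2 = 53.87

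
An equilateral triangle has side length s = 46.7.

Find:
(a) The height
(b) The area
(a) The height splits the triangle into two 30-60-90 halves: h = s·√3/2 = 46.7·1.73205/2 ≈ 80.8868/2 ≈ 40.4434
(b) Area = (√3/4)·s² = (√3/4)·46.7² = (√3/4)·2180.89 ≈ 0.433013·2180.89 ≈ 944.353

Height = 40.44, Area = 944.4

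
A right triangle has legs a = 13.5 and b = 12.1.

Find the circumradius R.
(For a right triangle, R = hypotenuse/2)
Hypotenuse c = √(a² + b²) = √(182.25 + 146.41) = √328.66 ≈ 18.129
R = c/2 ≈ 18.129/2 ≈ 9.06449

R = 9.064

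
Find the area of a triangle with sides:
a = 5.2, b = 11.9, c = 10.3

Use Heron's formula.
s = (5.2 + 11.9 + 10.3)/2 = 27.4/2 = 13.7
s − a = 8.5, s − b = 1.8, s − c = 3.4
s(s−a)(s−b)(s−c) = 13.7·8.5·1.8·3.4 ≈ 712.674
Area = √712.674 ≈ 26.696

Area = 26.7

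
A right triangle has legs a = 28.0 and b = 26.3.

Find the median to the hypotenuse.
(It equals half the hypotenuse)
Hypotenuse c = √(a² + b²) = √(784 + 691.69) = √1475.69 ≈ 38.4147
Median to hypotenuse = c/2 ≈ 38.4147/2 ≈ 19.2074

Median = 19.21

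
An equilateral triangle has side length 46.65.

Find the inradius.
r = Area/s with s the semi-perimeter.
Area = (√3/4)·46.65² = (√3/4)·2176.2225 ≈ 0.433013·2176.2225 ≈ 942.332
s = 3·46.65/2 = 69.975
r ≈ 942.332/69.975 ≈ 13.4667
(Equivalently r = side/(2√3) = 46.65/3.4641 ≈ 13.4667.)

r = 13.47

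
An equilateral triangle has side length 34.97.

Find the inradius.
r = Area/s with s the semi-perimeter.
Area = (√3/4)·34.97² = (√3/4)·1222.9009 ≈ 0.433013·1222.9009 ≈ 529.532
s = 3·34.97/2 = 52.455
r ≈ 529.532/52.455 ≈ 10.095
(Equivalently r = side/(2√3) = 34.97/3.4641 ≈ 10.095.)

r = 10.09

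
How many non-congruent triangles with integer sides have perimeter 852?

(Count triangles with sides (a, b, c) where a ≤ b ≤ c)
Let a ≤ b ≤ c with a + b + c = 852. The only binding inequality is a + b > c, i.e. 852 − c > c, so c < 852/2; and c ≥ 852/3 since c is the largest side.
So 284 ≤ c ≤ 425. For each c, b runs from ⌈(852 − c)/2⌉ up to c (then a = 852 − b − c satisfies 1 ≤ a ≤ b automatically), giving c − ⌈(852 − c)/2⌉ + 1 choices.
Summing over c: 1 + 2 + 4 + 5 + … + 211 + 212  (142 terms, c = 284, …, 425) = 15123
Check (closed form: nearest integer to p²/48 for even p, (p+3)²/48 for odd p): 852²/48 = 725904/48 ≈ 15123.00 → 15123

15123 triangles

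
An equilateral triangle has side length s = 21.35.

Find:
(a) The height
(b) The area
(a) The height splits the triangle into two 30-60-90 halves: h = s·√3/2 = 21.35·1.73205/2 ≈ 36.9793/2 ≈ 18.4896
(b) Area = (√3/4)·s² = (√3/4)·21.35² = (√3/4)·455.8225 ≈ 0.433013·455.8225 ≈ 197.377

Height = 18.49, Area = 197.4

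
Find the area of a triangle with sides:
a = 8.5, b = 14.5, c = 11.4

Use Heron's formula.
s = (8.5 + 14.5 + 11.4)/2 = 34.4/2 = 17.2
s − a = 8.7, s − b = 2.7, s − c = 5.8
s(s−a)(s−b)(s−c) = 17.2·8.7·2.7·5.8 ≈ 2343.36
Area = √2343.36 ≈ 48.4083

Area = 48.41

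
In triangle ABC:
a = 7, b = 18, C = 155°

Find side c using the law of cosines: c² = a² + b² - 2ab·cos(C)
c² = 7² + 18² − 2·7·18·cos(155°)
cos(155°) ≈ -0.906308
c² ≈ 49 + 324 − 252·(-0.906308) ≈ 373 + 228.39 ≈ 601.39
c ≈ √601.39 ≈ 24.5232

c = 24.52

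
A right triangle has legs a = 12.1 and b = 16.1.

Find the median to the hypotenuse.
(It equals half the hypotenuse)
Hypotenuse c = √(a² + b²) = √(146.41 + 259.21) = √405.62 ≈ 20.14
Median to hypotenuse = c/2 ≈ 20.14/2 ≈ 10.07

Median = 10.07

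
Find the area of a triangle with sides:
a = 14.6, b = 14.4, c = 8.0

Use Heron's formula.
s = (14.6 + 14.4 + 8.0)/2 = 37/2 = 18.5
s − a = 3.9, s − b = 4.1, s − c = 10.5
s(s−a)(s−b)(s−c) = 18.5·3.9·4.1·10.5 ≈ 3106.06
Area = √3106.06 ≈ 55.732

Area = 55.73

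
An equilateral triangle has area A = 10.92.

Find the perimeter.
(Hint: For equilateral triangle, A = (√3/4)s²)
A = (√3/4)s²  ⇒  s² = 4A/√3 = 4·10.92/√3 = 43.68/1.73205 ≈ 25.2187
s ≈ √25.2187 ≈ 5.02182
Perimeter = 3s ≈ 3·5.02182 ≈ 15.0655

Perimeter = 15.07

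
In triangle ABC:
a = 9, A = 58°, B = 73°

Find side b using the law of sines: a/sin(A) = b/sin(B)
a/sin(A) = b/sin(B)  ⇒  b = a·sin(B)/sin(A) = 9·sin(73°)/sin(58°)
sin(73°) ≈ 0.956305, sin(58°) ≈ 0.848048
b ≈ 9·0.956305/0.848048 ≈ 8.60674/0.848048 ≈ 10.1489

b = 10.15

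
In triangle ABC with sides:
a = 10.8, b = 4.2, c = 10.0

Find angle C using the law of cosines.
c² = a² + b² − 2ab·cos(C)  ⇒  cos(C) = (a² + b² − c²)/(2ab)
cos(C) = (10.8² + 4.2² − 10.0²)/(2·10.8·4.2) = (116.64 + 17.64 − 100)/90.72 = 34.28/90.72 ≈ 0.377866
C = arccos(0.377866) ≈ 67.7984°

C = 67.8°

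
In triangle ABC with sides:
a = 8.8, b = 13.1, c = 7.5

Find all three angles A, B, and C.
Law of cosines for each angle (a² = 77.44, b² = 171.61, c² = 56.25):
cos(A) = (b² + c² − a²)/(2bc) = (171.61 + 56.25 − 77.44)/(2·13.1·7.5) = 150.42/196.5 ≈ 0.765496  ⇒  A ≈ 40.0488°
cos(B) = (a² + c² − b²)/(2ac) = (77.44 + 56.25 − 171.61)/(2·8.8·7.5) = -37.92/132 ≈ -0.287273  ⇒  B ≈ 106.695°
cos(C) = (a² + b² − c²)/(2ab) = (77.44 + 171.61 − 56.25)/(2·8.8·13.1) = 192.8/230.56 ≈ 0.836225  ⇒  C ≈ 33.2564°
Check: A + B + C ≈ 180°

A = 40.05°, B = 106.7°, C = 33.26°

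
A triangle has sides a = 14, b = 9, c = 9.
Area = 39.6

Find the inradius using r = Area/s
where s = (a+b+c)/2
s = (14 + 9 + 9)/2 = 32/2 = 16
r = Area/s = 39.6/16 ≈ 2.475

r = 2.475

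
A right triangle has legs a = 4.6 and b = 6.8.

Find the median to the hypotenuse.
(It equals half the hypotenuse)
Hypotenuse c = √(a² + b²) = √(21.16 + 46.24) = √67.4 ≈ 8.20975
Median to hypotenuse = c/2 ≈ 8.20975/2 ≈ 4.10488

Median = 4.105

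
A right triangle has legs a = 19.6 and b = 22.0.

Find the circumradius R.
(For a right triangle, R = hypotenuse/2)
Hypotenuse c = √(a² + b²) = √(384.16 + 484) = √868.16 ≈ 29.4646
R = c/2 ≈ 29.4646/2 ≈ 14.7323

R = 14.73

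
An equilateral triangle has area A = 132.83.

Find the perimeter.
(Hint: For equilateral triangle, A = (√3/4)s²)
A = (√3/4)s²  ⇒  s² = 4A/√3 = 4·132.83/√3 = 531.32/1.73205 ≈ 306.758
s ≈ √306.758 ≈ 17.5145
Perimeter = 3s ≈ 3·17.5145 ≈ 52.5435

Perimeter = 52.54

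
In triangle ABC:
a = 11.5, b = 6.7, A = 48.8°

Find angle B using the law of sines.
a/sin(A) = b/sin(B)  ⇒  sin(B) = b·sin(A)/a = 6.7·sin(48.8°)/11.5
sin(48.8°) ≈ 0.752415
sin(B) ≈ 6.7·0.752415/11.5 ≈ 5.04118/11.5 ≈ 0.438363
B = arcsin(0.438363) ≈ 25.9995°
(Since b ≤ a we need B ≤ A, so the obtuse alternative 180° − 25.9995° ≈ 154° is rejected.)

B = 26°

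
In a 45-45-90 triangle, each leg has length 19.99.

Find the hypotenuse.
In a 45-45-90 triangle the sides are in ratio 1 : 1 : √2, so hypotenuse = leg·√2.
Hypotenuse = 19.99·√2 ≈ 19.99·1.41421 ≈ 28.2701

Hypotenuse = 19.99√2 = 28.27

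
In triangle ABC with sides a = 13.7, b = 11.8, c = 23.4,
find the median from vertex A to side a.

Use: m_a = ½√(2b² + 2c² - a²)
m_a = ½√(2·11.8² + 2·23.4² − 13.7²) = ½√(2·139.24 + 2·547.56 − 187.69) = ½√(278.48 + 1095.12 − 187.69) = ½√1185.91
√1185.91 ≈ 34.437, so m_a ≈ 17.2185

m_a = 17.22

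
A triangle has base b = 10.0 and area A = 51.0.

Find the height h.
A = ½·b·h  ⇒  h = 2A/b = 2·51.0/10.0 = 102/10.0 ≈ 10.2

h = 10.2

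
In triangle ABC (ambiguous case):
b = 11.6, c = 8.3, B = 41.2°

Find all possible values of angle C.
b/sin(B) = c/sin(C)  ⇒  sin(C) = c·sin(B)/b = 8.3·sin(41.2°)/11.6
sin(41.2°) ≈ 0.658689
sin(C) ≈ 8.3·0.658689/11.6 ≈ 5.46712/11.6 ≈ 0.471304
Candidate 1: C₁ = arcsin(0.471304) ≈ 28.119°  →  A = 180° − 41.2° − 28.119° ≈ 110.681° > 0, valid
Candidate 2: C₂ = 180° − C₁ ≈ 151.881°  →  A = 180° − 41.2° − 151.881° ≈ -13.081° ≤ 0, not a valid triangle

C = 28.12° (one solution)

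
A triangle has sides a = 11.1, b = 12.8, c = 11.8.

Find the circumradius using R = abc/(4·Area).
First find the area with Heron's formula.
s = (11.1 + 12.8 + 11.8)/2 = 17.85
Area = √(s(s−a)(s−b)(s−c)) = √(17.85·6.75·5.05·6.05) ≈ √3681.19 ≈ 60.6728
abc = 11.1·12.8·11.8 = 1676.544
R = abc/(4·Area) ≈ 1676.544/(4·60.6728) = 1676.544/242.691 ≈ 6.90813

R = 6.908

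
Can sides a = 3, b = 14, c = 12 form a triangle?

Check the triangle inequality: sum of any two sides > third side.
a + b vs c: 3 + 14 = 17 > 12  ✓
a + c vs b: 3 + 12 = 15 > 14  ✓
b + c vs a: 14 + 12 = 26 > 3  ✓

Yes, triangle inequality satisfied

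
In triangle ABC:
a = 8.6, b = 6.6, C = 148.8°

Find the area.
Two sides and the included angle (SAS): A = ½·a·b·sin(C) = ½·8.6·6.6·sin(148.8°)
sin(148.8°) ≈ 0.518027
A ≈ ½·56.76·0.518027 = 28.38·0.518027 ≈ 14.7016

Area = 14.7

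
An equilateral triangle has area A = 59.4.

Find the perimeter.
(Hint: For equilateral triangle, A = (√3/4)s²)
A = (√3/4)s²  ⇒  s² = 4A/√3 = 4·59.4/√3 = 237.6/1.73205 ≈ 137.178
s ≈ √137.178 ≈ 11.7123
Perimeter = 3s ≈ 3·11.7123 ≈ 35.137

Perimeter = 35.14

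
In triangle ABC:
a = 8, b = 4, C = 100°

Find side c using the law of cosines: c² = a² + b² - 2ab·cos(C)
c² = 8² + 4² − 2·8·4·cos(100°)
cos(100°) ≈ -0.173648
c² ≈ 64 + 16 − 64·(-0.173648) ≈ 80 + 11.1135 ≈ 91.1135
c ≈ √91.1135 ≈ 9.54534

c = 9.545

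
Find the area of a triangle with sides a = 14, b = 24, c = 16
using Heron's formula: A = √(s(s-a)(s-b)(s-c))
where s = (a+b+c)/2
s = (14 + 24 + 16)/2 = 54/2 = 27
s − a = 13, s − b = 3, s − c = 11
s(s−a)(s−b)(s−c) = 27·13·3·11 = 11583
Area = √11583 ≈ 107.624

s = 27.0, Area = 107.6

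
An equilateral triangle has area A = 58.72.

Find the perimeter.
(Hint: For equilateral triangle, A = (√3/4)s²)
A = (√3/4)s²  ⇒  s² = 4A/√3 = 4·58.72/√3 = 234.88/1.73205 ≈ 135.608
s ≈ √135.608 ≈ 11.6451
Perimeter = 3s ≈ 3·11.6451 ≈ 34.9353

Perimeter = 34.94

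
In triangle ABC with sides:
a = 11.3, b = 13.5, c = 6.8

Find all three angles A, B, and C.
Law of cosines for each angle (a² = 127.69, b² = 182.25, c² = 46.24):
cos(A) = (b² + c² − a²)/(2bc) = (182.25 + 46.24 − 127.69)/(2·13.5·6.8) = 100.8/183.6 ≈ 0.54902  ⇒  A ≈ 56.7002°
cos(B) = (a² + c² − b²)/(2ac) = (127.69 + 46.24 − 182.25)/(2·11.3·6.8) = -8.32/153.68 ≈ -0.0541385  ⇒  B ≈ 93.1034°
cos(C) = (a² + b² − c²)/(2ab) = (127.69 + 182.25 − 46.24)/(2·11.3·13.5) = 263.7/305.1 ≈ 0.864307  ⇒  C ≈ 30.1964°
Check: A + B + C ≈ 180°

A = 56.7°, B = 93.1°, C = 30.2°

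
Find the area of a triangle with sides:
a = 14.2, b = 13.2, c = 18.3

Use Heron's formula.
s = (14.2 + 13.2 + 18.3)/2 = 45.7/2 = 22.85
s − a = 8.65, s − b = 9.65, s − c = 4.55
s(s−a)(s−b)(s−c) = 22.85·8.65·9.65·4.55 ≈ 8678.43
Area = √8678.43 ≈ 93.1581

Area = 93.16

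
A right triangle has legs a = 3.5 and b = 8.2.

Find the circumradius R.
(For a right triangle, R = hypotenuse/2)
Hypotenuse c = √(a² + b²) = √(12.25 + 67.24) = √79.49 ≈ 8.91572
R = c/2 ≈ 8.91572/2 ≈ 4.45786

R = 4.458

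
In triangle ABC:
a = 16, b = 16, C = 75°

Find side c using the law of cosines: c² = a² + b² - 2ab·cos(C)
c² = 16² + 16² − 2·16·16·cos(75°)
cos(75°) ≈ 0.258819
c² ≈ 256 + 256 − 512·(0.258819) ≈ 512 − 132.515 ≈ 379.485
c ≈ √379.485 ≈ 19.4804

c = 19.48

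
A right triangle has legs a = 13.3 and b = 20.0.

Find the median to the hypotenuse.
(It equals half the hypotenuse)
Hypotenuse c = √(a² + b²) = √(176.89 + 400) = √576.89 ≈ 24.0185
Median to hypotenuse = c/2 ≈ 24.0185/2 ≈ 12.0093

Median = 12.01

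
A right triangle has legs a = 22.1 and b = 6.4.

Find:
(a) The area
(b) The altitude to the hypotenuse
(a) The legs are perpendicular, so Area = ½·a·b = ½·22.1·6.4 = ½·141.44 = 70.72
(b) Hypotenuse c = √(a² + b²) = √(488.41 + 40.96) = √529.37 ≈ 23.008
    Area = ½·c·h_c  ⇒  h_c = 2·Area/c = 141.44/23.008 ≈ 6.14742

Area = 70.72, h_c = 6.147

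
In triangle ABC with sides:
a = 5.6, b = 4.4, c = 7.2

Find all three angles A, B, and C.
Law of cosines for each angle (a² = 31.36, b² = 19.36, c² = 51.84):
cos(A) = (b² + c² − a²)/(2bc) = (19.36 + 51.84 − 31.36)/(2·4.4·7.2) = 39.84/63.36 ≈ 0.628788  ⇒  A ≈ 51.0392°
cos(B) = (a² + c² − b²)/(2ac) = (31.36 + 51.84 − 19.36)/(2·5.6·7.2) = 63.84/80.64 ≈ 0.791667  ⇒  B ≈ 37.6585°
cos(C) = (a² + b² − c²)/(2ab) = (31.36 + 19.36 − 51.84)/(2·5.6·4.4) = -1.12/49.28 ≈ -0.0227273  ⇒  C ≈ 91.3023°
Check: A + B + C ≈ 180°

A = 51.04°, B = 37.66°, C = 91.3°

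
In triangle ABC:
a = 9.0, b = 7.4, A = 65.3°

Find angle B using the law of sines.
a/sin(A) = b/sin(B)  ⇒  sin(B) = b·sin(A)/a = 7.4·sin(65.3°)/9.0
sin(65.3°) ≈ 0.908508
sin(B) ≈ 7.4·0.908508/9.0 ≈ 6.72296/9.0 ≈ 0.746996
B = arcsin(0.746996) ≈ 48.3308°
(Since b ≤ a we need B ≤ A, so the obtuse alternative 180° − 48.3308° ≈ 131.669° is rejected.)

B = 48.33°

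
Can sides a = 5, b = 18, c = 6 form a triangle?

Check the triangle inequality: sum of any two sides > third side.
a + b vs c: 5 + 18 = 23 > 6  ✓
a + c vs b: 5 + 6 = 11 ≤ 18  ✗
b + c vs a: 18 + 6 = 24 > 5  ✓

No: 5 + 6 = 11 is not > 18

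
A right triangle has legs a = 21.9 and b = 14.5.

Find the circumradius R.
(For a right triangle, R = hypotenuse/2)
Hypotenuse c = √(a² + b²) = √(479.61 + 210.25) = √689.86 ≈ 26.2652
R = c/2 ≈ 26.2652/2 ≈ 13.1326

R = 13.13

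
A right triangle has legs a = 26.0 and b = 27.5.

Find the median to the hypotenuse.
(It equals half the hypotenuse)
Hypotenuse c = √(a² + b²) = √(676 + 756.25) = √1432.25 ≈ 37.8451
Median to hypotenuse = c/2 ≈ 37.8451/2 ≈ 18.9225

Median = 18.92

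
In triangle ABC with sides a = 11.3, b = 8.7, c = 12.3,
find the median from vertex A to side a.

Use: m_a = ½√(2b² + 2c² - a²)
m_a = ½√(2·8.7² + 2·12.3² − 11.3²) = ½√(2·75.69 + 2·151.29 − 127.69) = ½√(151.38 + 302.58 − 127.69) = ½√326.27
√326.27 ≈ 18.0629, so m_a ≈ 9.03147

m_a = 9.031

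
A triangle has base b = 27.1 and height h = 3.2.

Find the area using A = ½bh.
A = ½·b·h = ½·27.1·3.2 = ½·86.72 = 43.36

Area = 43.36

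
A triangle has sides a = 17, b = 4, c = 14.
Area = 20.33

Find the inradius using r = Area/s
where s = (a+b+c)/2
s = (17 + 4 + 14)/2 = 35/2 = 17.5
r = Area/s = 20.33/17.5 ≈ 1.16171

r = 1.162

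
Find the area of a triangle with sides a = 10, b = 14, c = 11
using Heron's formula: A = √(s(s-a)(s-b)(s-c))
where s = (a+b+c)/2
s = (10 + 14 + 11)/2 = 35/2 = 17.5
s − a = 7.5, s − b = 3.5, s − c = 6.5
s(s−a)(s−b)(s−c) = 17.5·7.5·3.5·6.5 = 2985.9375
Area = √2985.9375 ≈ 54.6437

s = 17.5, Area = 54.64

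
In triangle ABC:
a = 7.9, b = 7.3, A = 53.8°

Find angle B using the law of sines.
a/sin(A) = b/sin(B)  ⇒  sin(B) = b·sin(A)/a = 7.3·sin(53.8°)/7.9
sin(53.8°) ≈ 0.80696
sin(B) ≈ 7.3·0.80696/7.9 ≈ 5.89081/7.9 ≈ 0.745672
B = arcsin(0.745672) ≈ 48.2169°
(Since b ≤ a we need B ≤ A, so the obtuse alternative 180° − 48.2169° ≈ 131.783° is rejected.)

B = 48.22°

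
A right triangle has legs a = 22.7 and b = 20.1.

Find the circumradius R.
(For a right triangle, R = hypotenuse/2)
Hypotenuse c = √(a² + b²) = √(515.29 + 404.01) = √919.3 ≈ 30.32
R = c/2 ≈ 30.32/2 ≈ 15.16

R = 15.16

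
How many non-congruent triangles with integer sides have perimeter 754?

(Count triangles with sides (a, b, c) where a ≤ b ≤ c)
Let a ≤ b ≤ c with a + b + c = 754. The only binding inequality is a + b > c, i.e. 754 − c > c, so c < 754/2; and c ≥ 754/3 since c is the largest side.
So 252 ≤ c ≤ 376. For each c, b runs from ⌈(754 − c)/2⌉ up to c (then a = 754 − b − c satisfies 1 ≤ a ≤ b automatically), giving c − ⌈(754 − c)/2⌉ + 1 choices.
Summing over c: 2 + 3 + 5 + 6 + … + 186 + 188  (125 terms, c = 252, …, 376) = 11844
Check (closed form: nearest integer to p²/48 for even p, (p+3)²/48 for odd p): 754²/48 = 568516/48 ≈ 11844.08 → 11844

11844 triangles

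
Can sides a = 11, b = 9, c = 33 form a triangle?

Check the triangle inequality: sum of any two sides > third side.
a + b vs c: 11 + 9 = 20 ≤ 33  ✗
a + c vs b: 11 + 33 = 44 > 9  ✓
b + c vs a: 9 + 33 = 42 > 11  ✓

No: 11 + 9 = 20 is not > 33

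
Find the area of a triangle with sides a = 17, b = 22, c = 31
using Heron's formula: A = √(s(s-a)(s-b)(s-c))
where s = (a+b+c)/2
s = (17 + 22 + 31)/2 = 70/2 = 35
s − a = 18, s − b = 13, s − c = 4
s(s−a)(s−b)(s−c) = 35·18·13·4 = 32760
Area = √32760 ≈ 180.997

s = 35.0, Area = 181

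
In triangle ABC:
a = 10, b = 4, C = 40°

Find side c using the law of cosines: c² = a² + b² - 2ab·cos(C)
c² = 10² + 4² − 2·10·4·cos(40°)
cos(40°) ≈ 0.766044
c² ≈ 100 + 16 − 80·(0.766044) ≈ 116 − 61.2836 ≈ 54.7164
c ≈ √54.7164 ≈ 7.39706

c = 7.397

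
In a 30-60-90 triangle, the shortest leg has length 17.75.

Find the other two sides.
In a 30-60-90 triangle the sides are in ratio 1 : √3 : 2 (short leg : long leg : hypotenuse).
Long leg = 17.75·√3 ≈ 17.75·1.73205 ≈ 30.7439
Hypotenuse = 2·17.75 = 35.5

Long leg = 17.75√3 = 30.74, Hypotenuse = 35.5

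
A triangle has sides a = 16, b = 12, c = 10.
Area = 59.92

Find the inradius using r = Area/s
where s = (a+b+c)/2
s = (16 + 12 + 10)/2 = 38/2 = 19
r = Area/s = 59.92/19 ≈ 3.15368

r = 3.154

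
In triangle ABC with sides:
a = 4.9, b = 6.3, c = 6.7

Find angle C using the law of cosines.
c² = a² + b² − 2ab·cos(C)  ⇒  cos(C) = (a² + b² − c²)/(2ab)
cos(C) = (4.9² + 6.3² − 6.7²)/(2·4.9·6.3) = (24.01 + 39.69 − 44.89)/61.74 = 18.81/61.74 ≈ 0.304665
C = arccos(0.304665) ≈ 72.262°

C = 72.26°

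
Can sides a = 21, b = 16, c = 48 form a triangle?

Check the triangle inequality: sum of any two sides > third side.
a + b vs c: 21 + 16 = 37 ≤ 48  ✗
a + c vs b: 21 + 48 = 69 > 16  ✓
b + c vs a: 16 + 48 = 64 > 21  ✓

No: 21 + 16 = 37 is not > 48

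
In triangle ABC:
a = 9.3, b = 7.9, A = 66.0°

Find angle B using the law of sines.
a/sin(A) = b/sin(B)  ⇒  sin(B) = b·sin(A)/a = 7.9·sin(66.0°)/9.3
sin(66.0°) ≈ 0.913545
sin(B) ≈ 7.9·0.913545/9.3 ≈ 7.21701/9.3 ≈ 0.776022
B = arcsin(0.776022) ≈ 50.8978°
(Since b ≤ a we need B ≤ A, so the obtuse alternative 180° − 50.8978° ≈ 129.102° is rejected.)

B = 50.9°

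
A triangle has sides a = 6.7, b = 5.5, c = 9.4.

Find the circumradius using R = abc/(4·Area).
First find the area with Heron's formula.
s = (6.7 + 5.5 + 9.4)/2 = 10.8
Area = √(s(s−a)(s−b)(s−c)) = √(10.8·4.1·5.3·1.4) ≈ √328.558 ≈ 18.1262
abc = 6.7·5.5·9.4 = 346.39
R = abc/(4·Area) ≈ 346.39/(4·18.1262) = 346.39/72.5046 ≈ 4.77749

R = 4.777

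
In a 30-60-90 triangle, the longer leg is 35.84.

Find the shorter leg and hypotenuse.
In a 30-60-90 triangle the sides are in ratio 1 : √3 : 2, so short leg = long leg/√3 and hypotenuse = 2·(short leg).
Short leg = 35.84/√3 ≈ 35.84/1.73205 ≈ 20.6922
Hypotenuse = 2·20.6922 ≈ 41.3845

Short leg = 20.69, Hypotenuse = 41.38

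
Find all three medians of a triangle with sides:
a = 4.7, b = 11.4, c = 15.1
Median formula: m_a = ½√(2b² + 2c² − a²) (and cyclically). a² = 22.09, b² = 129.96, c² = 228.01.
m_a = ½√(2·129.96 + 2·228.01 − 22.09) = ½√693.85 ≈ ½·26.341 ≈ 13.1705
m_b = ½√(2·22.09 + 2·228.01 − 129.96) = ½√370.24 ≈ ½·19.2416 ≈ 9.62081
m_c = ½√(2·22.09 + 2·129.96 − 228.01) = ½√76.09 ≈ ½·8.72296 ≈ 4.36148

m_a = 13.17, m_b = 9.621, m_c = 4.361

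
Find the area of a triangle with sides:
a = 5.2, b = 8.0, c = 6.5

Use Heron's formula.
s = (5.2 + 8.0 + 6.5)/2 = 19.7/2 = 9.85
s − a = 4.65, s − b = 1.85, s − c = 3.35
s(s−a)(s−b)(s−c) = 9.85·4.65·1.85·3.35 ≈ 283.861
Area = √283.861 ≈ 16.8482

Area = 16.85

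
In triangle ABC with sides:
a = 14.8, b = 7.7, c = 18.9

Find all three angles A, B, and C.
Law of cosines for each angle (a² = 219.04, b² = 59.29, c² = 357.21):
cos(A) = (b² + c² − a²)/(2bc) = (59.29 + 357.21 − 219.04)/(2·7.7·18.9) = 197.46/291.06 ≈ 0.678417  ⇒  A ≈ 47.2799°
cos(B) = (a² + c² − b²)/(2ac) = (219.04 + 357.21 − 59.29)/(2·14.8·18.9) = 516.96/559.44 ≈ 0.924067  ⇒  B ≈ 22.4719°
cos(C) = (a² + b² − c²)/(2ab) = (219.04 + 59.29 − 357.21)/(2·14.8·7.7) = -78.88/227.92 ≈ -0.346086  ⇒  C ≈ 110.248°
Check: A + B + C ≈ 180°

A = 47.28°, B = 22.47°, C = 110.2°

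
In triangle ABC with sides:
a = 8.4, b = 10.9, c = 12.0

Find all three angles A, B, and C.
Law of cosines for each angle (a² = 70.56, b² = 118.81, c² = 144):
cos(A) = (b² + c² − a²)/(2bc) = (118.81 + 144 − 70.56)/(2·10.9·12.0) = 192.25/261.6 ≈ 0.734901  ⇒  A ≈ 42.7012°
cos(B) = (a² + c² − b²)/(2ac) = (70.56 + 144 − 118.81)/(2·8.4·12.0) = 95.75/201.6 ≈ 0.47495  ⇒  B ≈ 61.6439°
cos(C) = (a² + b² − c²)/(2ab) = (70.56 + 118.81 − 144)/(2·8.4·10.9) = 45.37/183.12 ≈ 0.247761  ⇒  C ≈ 75.6549°
Check: A + B + C ≈ 180°

A = 42.7°, B = 61.64°, C = 75.65°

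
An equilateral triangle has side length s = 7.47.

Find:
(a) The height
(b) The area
(a) The height splits the triangle into two 30-60-90 halves: h = s·√3/2 = 7.47·1.73205/2 ≈ 12.9384/2 ≈ 6.46921
(b) Area = (√3/4)·s² = (√3/4)·7.47² = (√3/4)·55.8009 ≈ 0.433013·55.8009 ≈ 24.1625

Height = 6.469, Area = 24.16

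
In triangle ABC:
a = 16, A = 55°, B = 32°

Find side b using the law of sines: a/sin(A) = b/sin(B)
a/sin(A) = b/sin(B)  ⇒  b = a·sin(B)/sin(A) = 16·sin(32°)/sin(55°)
sin(32°) ≈ 0.529919, sin(55°) ≈ 0.819152
b ≈ 16·0.529919/0.819152 ≈ 8.47871/0.819152 ≈ 10.3506

b = 10.35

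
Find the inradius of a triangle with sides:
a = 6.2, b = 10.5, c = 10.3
r = Area/s where s is the semi-perimeter.
s = (6.2 + 10.5 + 10.3)/2 = 27/2 = 13.5
Area = √(s(s−a)(s−b)(s−c)) = √(13.5·7.3·3·3.2) ≈ √946.08 ≈ 30.7584
r ≈ 30.7584/13.5 ≈ 2.2784

r = 2.278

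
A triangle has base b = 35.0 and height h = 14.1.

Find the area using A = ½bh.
A = ½·b·h = ½·35.0·14.1 = ½·493.5 = 246.75

Area = 246.75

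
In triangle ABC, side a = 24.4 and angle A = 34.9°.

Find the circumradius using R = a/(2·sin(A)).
R = a/(2·sin(A)) = 24.4/(2·sin(34.9°))
sin(34.9°) ≈ 0.572146
R ≈ 24.4/(2·0.572146) = 24.4/1.14429 ≈ 21.3232

R = 21.32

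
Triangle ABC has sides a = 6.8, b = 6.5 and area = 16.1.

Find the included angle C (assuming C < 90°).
Area = ½·a·b·sin(C)  ⇒  sin(C) = 2·Area/(a·b) = 2·16.1/(6.8·6.5) = 32.2/44.2 ≈ 0.728507
C = arcsin(0.728507) ≈ 46.7614° (taking the acute solution since C < 90°)

C = 46.76°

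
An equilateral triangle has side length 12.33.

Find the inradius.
r = Area/s with s the semi-perimeter.
Area = (√3/4)·12.33² = (√3/4)·152.0289 ≈ 0.433013·152.0289 ≈ 65.8304
s = 3·12.33/2 = 18.495
r ≈ 65.8304/18.495 ≈ 3.55936
(Equivalently r = side/(2√3) = 12.33/3.4641 ≈ 3.55936.)

r = 3.559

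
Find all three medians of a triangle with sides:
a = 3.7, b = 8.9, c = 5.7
Median formula: m_a = ½√(2b² + 2c² − a²) (and cyclically). a² = 13.69, b² = 79.21, c² = 32.49.
m_a = ½√(2·79.21 + 2·32.49 − 13.69) = ½√209.71 ≈ ½·14.4814 ≈ 7.24068
m_b = ½√(2·13.69 + 2·32.49 − 79.21) = ½√13.15 ≈ ½·3.62629 ≈ 1.81315
m_c = ½√(2·13.69 + 2·79.21 − 32.49) = ½√153.31 ≈ ½·12.3818 ≈ 6.19092

m_a = 7.241, m_b = 1.813, m_c = 6.191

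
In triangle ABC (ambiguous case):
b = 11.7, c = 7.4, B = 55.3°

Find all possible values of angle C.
b/sin(B) = c/sin(C)  ⇒  sin(C) = c·sin(B)/b = 7.4·sin(55.3°)/11.7
sin(55.3°) ≈ 0.822144
sin(C) ≈ 7.4·0.822144/11.7 ≈ 6.08387/11.7 ≈ 0.519989
Candidate 1: C₁ = arcsin(0.519989) ≈ 31.3315°  →  A = 180° − 55.3° − 31.3315° ≈ 93.3685° > 0, valid
Candidate 2: C₂ = 180° − C₁ ≈ 148.669°  →  A = 180° − 55.3° − 148.669° ≈ -23.9685° ≤ 0, not a valid triangle

C = 31.33° (one solution)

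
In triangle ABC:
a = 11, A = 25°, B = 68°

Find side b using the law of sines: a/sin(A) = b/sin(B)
a/sin(A) = b/sin(B)  ⇒  b = a·sin(B)/sin(A) = 11·sin(68°)/sin(25°)
sin(68°) ≈ 0.927184, sin(25°) ≈ 0.422618
b ≈ 11·0.927184/0.422618 ≈ 10.199/0.422618 ≈ 24.1329

b = 24.13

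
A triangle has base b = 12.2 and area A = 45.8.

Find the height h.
A = ½·b·h  ⇒  h = 2A/b = 2·45.8/12.2 = 91.6/12.2 ≈ 7.5082

h = 7.508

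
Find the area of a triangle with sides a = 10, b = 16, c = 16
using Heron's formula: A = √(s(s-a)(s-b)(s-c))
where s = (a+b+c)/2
s = (10 + 16 + 16)/2 = 42/2 = 21
s − a = 11, s − b = 5, s − c = 5
s(s−a)(s−b)(s−c) = 21·11·5·5 = 5775
Area = √5775 ≈ 75.9934

s = 21.0, Area = 75.99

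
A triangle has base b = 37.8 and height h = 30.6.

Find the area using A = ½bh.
A = ½·b·h = ½·37.8·30.6 = ½·1156.68 = 578.34

Area = 578.34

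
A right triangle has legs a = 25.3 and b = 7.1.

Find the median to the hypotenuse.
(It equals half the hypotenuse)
Hypotenuse c = √(a² + b²) = √(640.09 + 50.41) = √690.5 ≈ 26.2774
Median to hypotenuse = c/2 ≈ 26.2774/2 ≈ 13.1387

Median = 13.14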